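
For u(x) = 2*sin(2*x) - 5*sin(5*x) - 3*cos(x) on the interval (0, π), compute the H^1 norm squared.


||u||_{H^1(0,π)}^2 = -32 + 344*π

u'(x) = 3*sin(x) + 4*cos(2*x) - 25*cos(5*x).
Expand u² and (u')² and integrate term by term on (0, π), using: for integers n ≥ 1, ∫_0^π sin²(nx) dx = ∫_0^π cos²(nx) dx = π/2; for n ≠ n', ∫_0^π sin(nx)sin(n'x) dx = ∫_0^π cos(nx)cos(n'x) dx = 0; and by product-to-sum, ∫_0^π sin(nx)cos(n'x) dx = ½∫_0^π [sin((n+n')x) + sin((n−n')x)] dx, which is 0 when n+n' is even and 2n/(n²−n'²) when n+n' is odd (it need not vanish on (0, π)).
  u² squared terms: (-5)²·∫sin(5x)² dx = 25·π/2 = 25*π/2;  (-3)²·∫cos(x)² dx = 9·π/2 = 9*π/2;  (2)²·∫sin(2x)² dx = 4·π/2 = 2*π.
  u² cross terms: 2·(-5)·(-3)·∫sin(5x)·cos(x) dx = 30·(0) = 0;  2·(-5)·(2)·∫sin(5x)·sin(2x) dx = -20·(0) = 0;  2·(-3)·(2)·∫cos(x)·sin(2x) dx = -12·(4/3) = -16.
  So ∫_0^π u² dx = 25*π/2 + 9*π/2 + 2*π + 0 + 0 − 16 = -16 + 19*π.
  (u')² squared terms: (-25)²·∫cos(5x)² dx = 625·π/2 = 625*π/2;  (3)²·∫sin(x)² dx = 9·π/2 = 9*π/2;  (4)²·∫cos(2x)² dx = 16·π/2 = 8*π.
  (u')² cross terms: 2·(-25)·(3)·∫cos(5x)·sin(x) dx = -150·(0) = 0;  2·(-25)·(4)·∫cos(5x)·cos(2x) dx = -200·(0) = 0;  2·(3)·(4)·∫sin(x)·cos(2x) dx = 24·(-2/3) = -16.
  So ∫_0^π (u')² dx = 625*π/2 + 9*π/2 + 8*π + 0 + 0 − 16 = -16 + 325*π.
||u||_{H^1}^2 = (-16 + 19*π) + (-16 + 325*π) = -32 + 344*π.


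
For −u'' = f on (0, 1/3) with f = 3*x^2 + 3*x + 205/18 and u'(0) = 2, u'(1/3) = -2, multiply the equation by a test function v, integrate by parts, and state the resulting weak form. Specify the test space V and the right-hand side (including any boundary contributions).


V = H^1(0, 1/3) (v unrestricted at boundary; u is determined up to an additive constant); weak form: ∫_0^1/3 u'v' dx = ∫_0^1/3 (3*x^2 + 3*x + 205/18) v dx − 2·v(1/3) − 2·v(0) for all v ∈ V.

Multiply both sides by a test function v and integrate from 0 to 1/3:
  ∫_0^1/3 −u''(x) v(x) dx = ∫_0^1/3 f(x) v(x) dx.
Integrate the LHS by parts once:
  ∫_0^1/3 −u'' v dx = −[u'(x) v(x)]_0^1/3 + ∫_0^1/3 u'(x) v'(x) dx.
Thus ∫_0^1/3 u'(x) v'(x) dx = ∫_0^1/3 f(x) v(x) dx + [u'(x) v(x)]_0^1/3.
Choose V so that boundary terms are either known or forced to vanish.
u has inhomogeneous Neumann u'(0) = 2, u'(1/3) = -2. [u' v]_0^1/3 = (-2)·v(1/3) − (2)·v(0) = − 2·v(1/3) − 2·v(0). Take V = H^1(0, 1/3); boundary term becomes part of RHS.
Weak formulation: find u (satisfying any essential BC) such that ∫_0^1/3 u'(x) v'(x) dx = ∫_0^1/3 f v dx − 2·v(1/3) − 2·v(0) for all v ∈ V (Neumann data are natural BCs: they enter the RHS as boundary terms).
Substituting f(x) = 3*x^2 + 3*x + 205/18, the right-hand side is ∫_0^1/3 (3*x^2 + 3*x + 205/18) v dx − 2·v(1/3) − 2·v(0).
Compatibility check (pure Neumann): taking v ≡ 1 ∈ V gives 0 = ∫_0^1/3 f dx + (-2) − (2), i.e. ∫_0^1/3 f dx must equal u'(0) − u'(1/3) = 4. Indeed ∫_0^1/3 (3*x^2 + 3*x + 205/18) dx = 4, so the data are compatible. The solution is then unique only up to an additive constant (fix it e.g. by requiring ∫_0^1/3 u dx = 0).


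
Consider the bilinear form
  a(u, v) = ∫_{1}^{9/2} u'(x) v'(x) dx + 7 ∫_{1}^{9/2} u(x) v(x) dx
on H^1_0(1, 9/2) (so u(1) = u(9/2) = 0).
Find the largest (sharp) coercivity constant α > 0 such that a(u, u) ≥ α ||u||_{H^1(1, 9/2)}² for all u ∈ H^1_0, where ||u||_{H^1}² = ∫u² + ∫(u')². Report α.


α = 1

Coercivity of a(·,·) on H^1_0(1, 9/2) means a(u, u) ≥ α ||u||_{H^1}² for every u ∈ H^1_0.
The interval has length L = 7/2, and Poincaré/coercivity depend only on L. Here a(u, u) = ∫(u')² + (7)·∫u².
Here c = 7 ≥ 1, so a(u,u) = ∫(u')² + c∫u² ≥ ∫(u')² + ∫u² = ||u||_{H^1}², i.e. α = 1 works. No larger α is possible: a(u,u) ≥ α||u||_{H^1}² means (1−α)∫(u')² ≥ (α−c)∫u², and for the modes u_n = sin(nπ(x−x₀)/L) (x₀ the left endpoint) one has ∫u_n²/∫(u_n')² = (L/(nπ))² → 0, so a(u_n,u_n)/||u_n||_{H^1}² → 1. Hence the optimal constant is α = 1.
Therefore α = 1.


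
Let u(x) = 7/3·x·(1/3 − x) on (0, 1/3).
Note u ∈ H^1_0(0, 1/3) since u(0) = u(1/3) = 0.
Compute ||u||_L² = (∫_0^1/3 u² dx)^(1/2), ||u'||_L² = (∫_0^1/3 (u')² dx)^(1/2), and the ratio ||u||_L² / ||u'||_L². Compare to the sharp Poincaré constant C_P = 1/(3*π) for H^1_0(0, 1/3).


||u||_L² / ||u'||_L² = sqrt(10)/30 < C_P = 1/(3*π).

u(x) = 7/3·x·(1/3 − x), so u'(x) = 7/9 - 14*x/3.
u(x) = 7/3·x·(1/3 − x) vanishes at x = 0 and x = 1/3, so u ∈ H^1_0(0, 1/3). Differentiate via the product rule and integrate the resulting polynomials term by term.
  ∫_0^1/3 u² dx = ∫_0^1/3 (49*x^4/9 - 98*x^3/27 + 49*x^2/81) dx. Term by term:
    ∫_0^1/3 49*x^4/9 dx = 49/10935;  ∫_0^1/3 -98*x^3/27 dx = -49/4374;  ∫_0^1/3 49*x^2/81 dx = 49/6561.
  Sum: 49/10935 − 49/4374 + 49/6561 = 49/65610.
  ∫_0^1/3 (u')² dx = ∫_0^1/3 (196*x^2/9 - 196*x/27 + 49/81) dx. Term by term:
    ∫_0^1/3 196*x^2/9 dx = 196/729;  ∫_0^1/3 -196*x/27 dx = -98/243;  ∫_0^1/3 49/81 dx = 49/243.
  Sum: 196/729 − 98/243 + 49/243 = 49/729.
∫_0^1/3 u² dx = 49/65610, so ||u||_L² = 7*sqrt(10)/810.
∫_0^1/3 (u')² dx = 49/729, so ||u'||_L² = 7/27.
Ratio ||u||_L² / ||u'||_L² = sqrt(10)/30.
Sharp Poincaré constant on H^1_0(0, 1/3) is C_P = L/π = 1/(3*π), achieved by sin(3*π·x).
A polynomial bump cannot attain the sharp Poincaré constant (only the first sine eigenfunction does), so the ratio is strictly less than C_P, consistent with ||u||_L² ≤ C_P ||u'||_L².


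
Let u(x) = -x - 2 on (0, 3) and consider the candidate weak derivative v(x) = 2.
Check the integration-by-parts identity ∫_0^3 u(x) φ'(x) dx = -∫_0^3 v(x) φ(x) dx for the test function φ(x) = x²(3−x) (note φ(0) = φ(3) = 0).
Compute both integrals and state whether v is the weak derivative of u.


LHS = 27/4, RHS = -27/2. No, v is not the weak derivative of u.

u(x) = -x - 2, classical derivative u'(x) = -1.
φ(x) = x²(3−x), so φ'(x) = 3*x*(2 - x).
Note φ(0) = φ(3) = 0, so the boundary term u·φ vanishes.
LHS = ∫_0^3 u(x) φ'(x) dx = ∫_0^3 (3*x^3 - 12*x) dx. Term by term:
  ∫_0^3 3*x^3 dx = 243/4;  ∫_0^3 -12*x dx = -54.
Sum: 243/4 − 54 = 27/4.
So LHS = 27/4.
∫_0^3 v(x) φ(x) dx = ∫_0^3 (-2*x^3 + 6*x^2) dx. Term by term:
  ∫_0^3 -2*x^3 dx = -81/2;  ∫_0^3 6*x^2 dx = 54.
Sum: -81/2 + 54 = 27/2.
So RHS = -∫_0^3 v(x) φ(x) dx = -27/2.
LHS − RHS = 81/4 ≠ 0, so the identity fails.
(For a valid weak derivative the identity must hold for EVERY test function, in particular this one. The failure shows v is NOT the weak derivative of u.)
Correct weak derivative would be u'(x) = -1.


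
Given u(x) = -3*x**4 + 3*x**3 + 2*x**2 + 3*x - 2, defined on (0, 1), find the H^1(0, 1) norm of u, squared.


||u||_{H^1}^2 = 11911/420

The H^1 norm (squared) on an interval (0, L) is
  ||u||_{H^1}^2 = ∫_0^L u(x)^2 dx + ∫_0^L u'(x)^2 dx.
Compute u'(x) = -12*x**3 + 9*x**2 + 4*x + 3.
Then u(x)^2 = 9*x**8 - 18*x**7 - 3*x**6 - 6*x**5 + 34*x**4 + x**2 - 12*x + 4 and u'(x)^2 = 144*x**6 - 216*x**5 - 15*x**4 + 70*x**2 + 24*x + 9.
Integrate each monomial from 0 to 1 using ∫_0^1 c·x^n dx = c·1^(n+1)/(n+1):
  ∫_0^1 u(x)^2 dx = ∫_0^1 (9*x^8 - 18*x^7 - 3*x^6 - 6*x^5 + 34*x^4 + x^2 - 12*x + 4) dx. Term by term:
    ∫_0^1 9*x^8 dx = 1;  ∫_0^1 -18*x^7 dx = -9/4;  ∫_0^1 -3*x^6 dx = -3/7;
    ∫_0^1 -6*x^5 dx = -1;  ∫_0^1 34*x^4 dx = 34/5;  ∫_0^1 x^2 dx = 1/3;
    ∫_0^1 -12*x dx = -6;  ∫_0^1 4 dx = 4.
  Sum: 1 − 9/4 − 3/7 − 1 + 34/5 + 1/3 − 6 + 4 = 1031/420.
  ∫_0^1 u'(x)^2 dx = ∫_0^1 (144*x^6 - 216*x^5 - 15*x^4 + 70*x^2 + 24*x + 9) dx. Term by term:
    ∫_0^1 144*x^6 dx = 144/7;  ∫_0^1 -216*x^5 dx = -36;  ∫_0^1 -15*x^4 dx = -3;
    ∫_0^1 70*x^2 dx = 70/3;  ∫_0^1 24*x dx = 12;  ∫_0^1 9 dx = 9.
  Sum: 144/7 − 36 − 3 + 70/3 + 12 + 9 = 544/21.
Adding: ||u||_{H^1}^2 = 1031/420 + 544/21 = 11911/420.


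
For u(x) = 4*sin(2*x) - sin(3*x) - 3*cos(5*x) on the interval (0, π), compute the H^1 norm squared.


||u||_{H^1(0,π)}^2 = 832/7 + 162*π

u'(x) = 15*sin(5*x) + 8*cos(2*x) - 3*cos(3*x).
Expand u² and (u')² and integrate term by term on (0, π), using: for integers n ≥ 1, ∫_0^π sin²(nx) dx = ∫_0^π cos²(nx) dx = π/2; for n ≠ n', ∫_0^π sin(nx)sin(n'x) dx = ∫_0^π cos(nx)cos(n'x) dx = 0; and by product-to-sum, ∫_0^π sin(nx)cos(n'x) dx = ½∫_0^π [sin((n+n')x) + sin((n−n')x)] dx, which is 0 when n+n' is even and 2n/(n²−n'²) when n+n' is odd (it need not vanish on (0, π)).
  u² squared terms: (-1)²·∫sin(3x)² dx = 1·π/2 = π/2;  (-3)²·∫cos(5x)² dx = 9·π/2 = 9*π/2;  (4)²·∫sin(2x)² dx = 16·π/2 = 8*π.
  u² cross terms: 2·(-1)·(-3)·∫sin(3x)·cos(5x) dx = 6·(0) = 0;  2·(-1)·(4)·∫sin(3x)·sin(2x) dx = -8·(0) = 0;  2·(-3)·(4)·∫cos(5x)·sin(2x) dx = -24·(-4/21) = 32/7.
  So ∫_0^π u² dx = π/2 + 9*π/2 + 8*π + 0 + 0 + 32/7 = 32/7 + 13*π.
  (u')² squared terms: (-3)²·∫cos(3x)² dx = 9·π/2 = 9*π/2;  (8)²·∫cos(2x)² dx = 64·π/2 = 32*π;  (15)²·∫sin(5x)² dx = 225·π/2 = 225*π/2.
  (u')² cross terms: 2·(-3)·(8)·∫cos(3x)·cos(2x) dx = -48·(0) = 0;  2·(-3)·(15)·∫cos(3x)·sin(5x) dx = -90·(0) = 0;  2·(8)·(15)·∫cos(2x)·sin(5x) dx = 240·(10/21) = 800/7.
  So ∫_0^π (u')² dx = 9*π/2 + 32*π + 225*π/2 + 0 + 0 + 800/7 = 800/7 + 149*π.
||u||_{H^1}^2 = (32/7 + 13*π) + (800/7 + 149*π) = 832/7 + 162*π.


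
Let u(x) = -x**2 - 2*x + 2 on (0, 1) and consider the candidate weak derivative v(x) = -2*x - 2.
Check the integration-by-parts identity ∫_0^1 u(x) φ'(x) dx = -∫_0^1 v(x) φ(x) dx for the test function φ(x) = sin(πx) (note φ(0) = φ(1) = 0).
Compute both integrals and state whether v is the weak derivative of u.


LHS = 6/π, RHS = 6/π. Yes, v = u' weakly.

u(x) = -x**2 - 2*x + 2, classical derivative u'(x) = -2*x - 2.
φ(x) = sin(πx), so φ'(x) = π*cos(π*x).
Note φ(0) = φ(1) = 0, so the boundary term u·φ vanishes.
LHS = ∫_0^1 u(x) φ'(x) dx = ∫_0^1 (-π*x^2*cos(π*x) - 2*π*x*cos(π*x) + 2*π*cos(π*x)) dx. Term by term:
  ∫_0^1 2*π*cos(π*x) dx = 0;  ∫_0^1 -π*x^2*cos(π*x) dx = 2/π;  ∫_0^1 -2*π*x*cos(π*x) dx = 4/π.
Sum: 0 + 2/π + 4/π = 6/π.
So LHS = 6/π.
∫_0^1 v(x) φ(x) dx = ∫_0^1 (-2*x*sin(π*x) - 2*sin(π*x)) dx. Term by term:
  ∫_0^1 -2*sin(π*x) dx = -4/π;  ∫_0^1 -2*x*sin(π*x) dx = -2/π.
Sum: -4/π − 2/π = -6/π.
So RHS = -∫_0^1 v(x) φ(x) dx = 6/π.
LHS = RHS, so the identity holds for this test φ.
Moreover u is smooth here and v(x) = u'(x) = -2*x - 2 pointwise, so the identity holds for every test function. Hence v is the weak derivative of u.


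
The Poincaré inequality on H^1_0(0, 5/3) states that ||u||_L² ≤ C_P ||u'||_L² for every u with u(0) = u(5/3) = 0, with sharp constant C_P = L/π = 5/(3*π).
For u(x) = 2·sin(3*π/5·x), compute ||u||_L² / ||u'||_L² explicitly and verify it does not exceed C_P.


||u||_L² / ||u'||_L² = 5/(3*π) = C_P.

u(x) = 2·sin(3*π/5·x), so u'(x) = 6*π*cos(3*π*x/5)/5.
Writing u(x) = A·sin(kπx/L) with A = 2 and k = 1, use ∫_0^L sin²(kπx/L) dx = L/2 and ∫_0^L cos²(kπx/L) dx = L/2.
u² = 4·sin²(3*π/5·x) and (u')² = 36*π^2/25·cos²(3*π/5·x), and each of sin², cos² integrates to L/2 = 5/6 over (0, 5/3).
∫_0^5/3 u² dx = 10/3, so ||u||_L² = sqrt(30)/3.
∫_0^5/3 (u')² dx = 6*π^2/5, so ||u'||_L² = sqrt(30)*π/5.
Ratio ||u||_L² / ||u'||_L² = 5/(3*π).
Sharp Poincaré constant on H^1_0(0, 5/3) is C_P = L/π = 5/(3*π), achieved by sin(3*π/5·x).
This is the k = 1 eigenfunction (up to amplitude), so the ratio equals the sharp Poincaré constant exactly.


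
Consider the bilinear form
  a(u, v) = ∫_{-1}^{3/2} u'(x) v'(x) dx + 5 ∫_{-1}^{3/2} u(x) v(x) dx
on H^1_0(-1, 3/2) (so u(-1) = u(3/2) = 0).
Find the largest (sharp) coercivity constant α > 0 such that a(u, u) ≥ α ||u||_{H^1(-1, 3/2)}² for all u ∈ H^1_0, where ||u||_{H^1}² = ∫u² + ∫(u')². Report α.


α = 1

Coercivity of a(·,·) on H^1_0(-1, 3/2) means a(u, u) ≥ α ||u||_{H^1}² for every u ∈ H^1_0.
The interval has length L = 5/2, and Poincaré/coercivity depend only on L. Here a(u, u) = ∫(u')² + (5)·∫u².
Here c = 5 ≥ 1, so a(u,u) = ∫(u')² + c∫u² ≥ ∫(u')² + ∫u² = ||u||_{H^1}², i.e. α = 1 works. No larger α is possible: a(u,u) ≥ α||u||_{H^1}² means (1−α)∫(u')² ≥ (α−c)∫u², and for the modes u_n = sin(nπ(x−x₀)/L) (x₀ the left endpoint) one has ∫u_n²/∫(u_n')² = (L/(nπ))² → 0, so a(u_n,u_n)/||u_n||_{H^1}² → 1. Hence the optimal constant is α = 1.
Therefore α = 1.


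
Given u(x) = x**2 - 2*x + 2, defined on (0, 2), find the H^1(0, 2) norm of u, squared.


||u||_{H^1}^2 = 32/5

The H^1 norm (squared) on an interval (0, L) is
  ||u||_{H^1}^2 = ∫_0^L u(x)^2 dx + ∫_0^L u'(x)^2 dx.
Compute u'(x) = 2*x - 2.
Then u(x)^2 = x**4 - 4*x**3 + 8*x**2 - 8*x + 4 and u'(x)^2 = 4*x**2 - 8*x + 4.
Integrate each monomial from 0 to 2 using ∫_0^2 c·x^n dx = c·2^(n+1)/(n+1):
  ∫_0^2 u(x)^2 dx = ∫_0^2 (x^4 - 4*x^3 + 8*x^2 - 8*x + 4) dx. Term by term:
    ∫_0^2 x^4 dx = 32/5;  ∫_0^2 -4*x^3 dx = -16;  ∫_0^2 8*x^2 dx = 64/3;
    ∫_0^2 -8*x dx = -16;  ∫_0^2 4 dx = 8.
  Sum: 32/5 − 16 + 64/3 − 16 + 8 = 56/15.
  ∫_0^2 u'(x)^2 dx = ∫_0^2 (4*x^2 - 8*x + 4) dx. Term by term:
    ∫_0^2 4*x^2 dx = 32/3;  ∫_0^2 -8*x dx = -16;  ∫_0^2 4 dx = 8.
  Sum: 32/3 − 16 + 8 = 8/3.
Adding: ||u||_{H^1}^2 = 56/15 + 8/3 = 32/5.


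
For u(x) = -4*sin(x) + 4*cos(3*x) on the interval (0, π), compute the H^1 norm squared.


||u||_{H^1(0,π)}^2 = 96*π

u'(x) = -12*sin(3*x) - 4*cos(x).
Expand u² and (u')² and integrate term by term on (0, π), using: for integers n ≥ 1, ∫_0^π sin²(nx) dx = ∫_0^π cos²(nx) dx = π/2; for n ≠ n', ∫_0^π sin(nx)sin(n'x) dx = ∫_0^π cos(nx)cos(n'x) dx = 0; and by product-to-sum, ∫_0^π sin(nx)cos(n'x) dx = ½∫_0^π [sin((n+n')x) + sin((n−n')x)] dx, which is 0 when n+n' is even and 2n/(n²−n'²) when n+n' is odd (it need not vanish on (0, π)).
  u² squared terms: (-4)²·∫sin(x)² dx = 16·π/2 = 8*π;  (4)²·∫cos(3x)² dx = 16·π/2 = 8*π.
  u² cross terms: 2·(-4)·(4)·∫sin(x)·cos(3x) dx = -32·(0) = 0.
  So ∫_0^π u² dx = 8*π + 8*π + 0 = 16*π.
  (u')² squared terms: (-12)²·∫sin(3x)² dx = 144·π/2 = 72*π;  (-4)²·∫cos(x)² dx = 16·π/2 = 8*π.
  (u')² cross terms: 2·(-12)·(-4)·∫sin(3x)·cos(x) dx = 96·(0) = 0.
  So ∫_0^π (u')² dx = 72*π + 8*π + 0 = 80*π.
||u||_{H^1}^2 = (16*π) + (80*π) = 96*π.


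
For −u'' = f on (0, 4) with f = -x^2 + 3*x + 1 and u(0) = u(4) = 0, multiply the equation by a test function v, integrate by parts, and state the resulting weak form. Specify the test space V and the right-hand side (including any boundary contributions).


V = H^1_0(0, 4) (so v(0) = v(4) = 0); weak form: ∫_0^4 u'v' dx = ∫_0^4 (-x^2 + 3*x + 1) v dx for all v ∈ V.

Multiply both sides by a test function v and integrate from 0 to 4:
  ∫_0^4 −u''(x) v(x) dx = ∫_0^4 f(x) v(x) dx.
Integrate the LHS by parts once:
  ∫_0^4 −u'' v dx = −[u'(x) v(x)]_0^4 + ∫_0^4 u'(x) v'(x) dx.
Thus ∫_0^4 u'(x) v'(x) dx = ∫_0^4 f(x) v(x) dx + [u'(x) v(x)]_0^4.
Choose V so that boundary terms are either known or forced to vanish.
u is Dirichlet: u(0) = u(4) = 0. Let V = H^1_0(0, 4); then v(0) = v(4) = 0, and [u' v]_0^4 = 0.
Weak formulation: find u (satisfying any essential BC) such that ∫_0^4 u'(x) v'(x) dx = ∫_0^4 f v dx for all v ∈ V.
Substituting f(x) = -x^2 + 3*x + 1, the right-hand side is ∫_0^4 (-x^2 + 3*x + 1) v dx.


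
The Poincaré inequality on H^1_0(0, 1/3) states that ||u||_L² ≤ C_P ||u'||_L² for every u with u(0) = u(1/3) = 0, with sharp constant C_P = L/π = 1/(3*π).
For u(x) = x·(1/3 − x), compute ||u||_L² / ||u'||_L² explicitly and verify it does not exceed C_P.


||u||_L² / ||u'||_L² = sqrt(10)/30 < C_P = 1/(3*π).

u(x) = x·(1/3 − x), so u'(x) = 1/3 - 2*x.
u(x) = x·(1/3 − x) vanishes at x = 0 and x = 1/3, so u ∈ H^1_0(0, 1/3). Differentiate via the product rule and integrate the resulting polynomials term by term.
  ∫_0^1/3 u² dx = ∫_0^1/3 (x^4 - 2*x^3/3 + x^2/9) dx. Term by term:
    ∫_0^1/3 x^4 dx = 1/1215;  ∫_0^1/3 -2*x^3/3 dx = -1/486;  ∫_0^1/3 x^2/9 dx = 1/729.
  Sum: 1/1215 − 1/486 + 1/729 = 1/7290.
  ∫_0^1/3 (u')² dx = ∫_0^1/3 (4*x^2 - 4*x/3 + 1/9) dx. Term by term:
    ∫_0^1/3 4*x^2 dx = 4/81;  ∫_0^1/3 -4*x/3 dx = -2/27;  ∫_0^1/3 1/9 dx = 1/27.
  Sum: 4/81 − 2/27 + 1/27 = 1/81.
∫_0^1/3 u² dx = 1/7290, so ||u||_L² = sqrt(10)/270.
∫_0^1/3 (u')² dx = 1/81, so ||u'||_L² = 1/9.
Ratio ||u||_L² / ||u'||_L² = sqrt(10)/30.
Sharp Poincaré constant on H^1_0(0, 1/3) is C_P = L/π = 1/(3*π), achieved by sin(3*π·x).
A polynomial bump cannot attain the sharp Poincaré constant (only the first sine eigenfunction does), so the ratio is strictly less than C_P, consistent with ||u||_L² ≤ C_P ||u'||_L².


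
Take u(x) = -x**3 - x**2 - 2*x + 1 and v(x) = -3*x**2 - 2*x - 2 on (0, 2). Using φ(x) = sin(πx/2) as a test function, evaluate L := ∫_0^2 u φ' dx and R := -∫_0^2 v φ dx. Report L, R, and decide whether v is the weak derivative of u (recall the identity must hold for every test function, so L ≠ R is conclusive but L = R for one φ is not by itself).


LHS = -96/π^3 + 40/π, RHS = -96/π^3 + 40/π. Yes, v = u' weakly.

u(x) = -x**3 - x**2 - 2*x + 1, classical derivative u'(x) = -3*x**2 - 2*x - 2.
φ(x) = sin(πx/2), so φ'(x) = π*cos(π*x/2)/2.
Note φ(0) = φ(2) = 0, so the boundary term u·φ vanishes.
LHS = ∫_0^2 u(x) φ'(x) dx = ∫_0^2 (-π*x^3*cos(π*x/2)/2 - π*x^2*cos(π*x/2)/2 - π*x*cos(π*x/2) + π*cos(π*x/2)/2) dx. Term by term:
  ∫_0^2 π*cos(π*x/2)/2 dx = 0;  ∫_0^2 -π*x*cos(π*x/2) dx = 8/π;  ∫_0^2 -π*x^2*cos(π*x/2)/2 dx = 8/π;
  ∫_0^2 -π*x^3*cos(π*x/2)/2 dx = -96/π^3 + 24/π.
Sum: 0 + 8/π + 8/π + -96/π^3 + 24/π = -96/π^3 + 40/π.
So LHS = -96/π^3 + 40/π.
∫_0^2 v(x) φ(x) dx = ∫_0^2 (-3*x^2*sin(π*x/2) - 2*x*sin(π*x/2) - 2*sin(π*x/2)) dx. Term by term:
  ∫_0^2 -2*sin(π*x/2) dx = -8/π;  ∫_0^2 -3*x^2*sin(π*x/2) dx = -24/π + 96/π^3;  ∫_0^2 -2*x*sin(π*x/2) dx = -8/π.
Sum: -8/π + -24/π + 96/π^3 − 8/π = -40/π + 96/π^3.
So RHS = -∫_0^2 v(x) φ(x) dx = -96/π^3 + 40/π.
LHS = RHS, so the identity holds for this test φ.
Moreover u is smooth here and v(x) = u'(x) = -3*x**2 - 2*x - 2 pointwise, so the identity holds for every test function. Hence v is the weak derivative of u.


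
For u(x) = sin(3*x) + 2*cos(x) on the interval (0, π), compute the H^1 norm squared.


||u||_{H^1(0,π)}^2 = 9*π

u'(x) = -2*sin(x) + 3*cos(3*x).
Expand u² and (u')² and integrate term by term on (0, π), using: for integers n ≥ 1, ∫_0^π sin²(nx) dx = ∫_0^π cos²(nx) dx = π/2; for n ≠ n', ∫_0^π sin(nx)sin(n'x) dx = ∫_0^π cos(nx)cos(n'x) dx = 0; and by product-to-sum, ∫_0^π sin(nx)cos(n'x) dx = ½∫_0^π [sin((n+n')x) + sin((n−n')x)] dx, which is 0 when n+n' is even and 2n/(n²−n'²) when n+n' is odd (it need not vanish on (0, π)).
  u² squared terms: (2)²·∫cos(x)² dx = 4·π/2 = 2*π;  (1)²·∫sin(3x)² dx = 1·π/2 = π/2.
  u² cross terms: 2·(2)·(1)·∫cos(x)·sin(3x) dx = 4·(0) = 0.
  So ∫_0^π u² dx = 2*π + π/2 + 0 = 5*π/2.
  (u')² squared terms: (-2)²·∫sin(x)² dx = 4·π/2 = 2*π;  (3)²·∫cos(3x)² dx = 9·π/2 = 9*π/2.
  (u')² cross terms: 2·(-2)·(3)·∫sin(x)·cos(3x) dx = -12·(0) = 0.
  So ∫_0^π (u')² dx = 2*π + 9*π/2 + 0 = 13*π/2.
||u||_{H^1}^2 = (5*π/2) + (13*π/2) = 9*π.


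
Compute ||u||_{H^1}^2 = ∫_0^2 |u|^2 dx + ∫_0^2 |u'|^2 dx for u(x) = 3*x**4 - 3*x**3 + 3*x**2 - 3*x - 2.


||u||_{H^1}^2 = 9638/7

The H^1 norm (squared) on an interval (0, L) is
  ||u||_{H^1}^2 = ∫_0^L u(x)^2 dx + ∫_0^L u'(x)^2 dx.
Compute u'(x) = 12*x**3 - 9*x**2 + 6*x - 3.
Then u(x)^2 = 9*x**8 - 18*x**7 + 27*x**6 - 36*x**5 + 15*x**4 - 6*x**3 - 3*x**2 + 12*x + 4 and u'(x)^2 = 144*x**6 - 216*x**5 + 225*x**4 - 180*x**3 + 90*x**2 - 36*x + 9.
Integrate each monomial from 0 to 2 using ∫_0^2 c·x^n dx = c·2^(n+1)/(n+1):
  ∫_0^2 u(x)^2 dx = ∫_0^2 (9*x^8 - 18*x^7 + 27*x^6 - 36*x^5 + 15*x^4 - 6*x^3 - 3*x^2 + 12*x + 4) dx. Term by term:
    ∫_0^2 9*x^8 dx = 512;  ∫_0^2 -18*x^7 dx = -576;  ∫_0^2 27*x^6 dx = 3456/7;
    ∫_0^2 -36*x^5 dx = -384;  ∫_0^2 15*x^4 dx = 96;  ∫_0^2 -6*x^3 dx = -24;
    ∫_0^2 -3*x^2 dx = -8;  ∫_0^2 12*x dx = 24;  ∫_0^2 4 dx = 8.
  Sum: 512 − 576 + 3456/7 − 384 + 96 − 24 − 8 + 24 + 8 = 992/7.
  ∫_0^2 u'(x)^2 dx = ∫_0^2 (144*x^6 - 216*x^5 + 225*x^4 - 180*x^3 + 90*x^2 - 36*x + 9) dx. Term by term:
    ∫_0^2 144*x^6 dx = 18432/7;  ∫_0^2 -216*x^5 dx = -2304;  ∫_0^2 225*x^4 dx = 1440;
    ∫_0^2 -180*x^3 dx = -720;  ∫_0^2 90*x^2 dx = 240;  ∫_0^2 -36*x dx = -72;
    ∫_0^2 9 dx = 18.
  Sum: 18432/7 − 2304 + 1440 − 720 + 240 − 72 + 18 = 8646/7.
Adding: ||u||_{H^1}^2 = 992/7 + 8646/7 = 9638/7.


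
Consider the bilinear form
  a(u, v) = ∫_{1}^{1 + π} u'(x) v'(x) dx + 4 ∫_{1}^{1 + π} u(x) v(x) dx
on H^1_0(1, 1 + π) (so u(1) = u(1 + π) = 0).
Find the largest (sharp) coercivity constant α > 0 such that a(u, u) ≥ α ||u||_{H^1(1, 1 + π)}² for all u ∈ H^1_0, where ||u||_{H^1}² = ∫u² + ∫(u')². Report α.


α = 1

Coercivity of a(·,·) on H^1_0(1, 1 + π) means a(u, u) ≥ α ||u||_{H^1}² for every u ∈ H^1_0.
The interval has length L = π, and Poincaré/coercivity depend only on L. Here a(u, u) = ∫(u')² + (4)·∫u².
Here c = 4 ≥ 1, so a(u,u) = ∫(u')² + c∫u² ≥ ∫(u')² + ∫u² = ||u||_{H^1}², i.e. α = 1 works. No larger α is possible: a(u,u) ≥ α||u||_{H^1}² means (1−α)∫(u')² ≥ (α−c)∫u², and for the modes u_n = sin(nπ(x−x₀)/L) (x₀ the left endpoint) one has ∫u_n²/∫(u_n')² = (L/(nπ))² → 0, so a(u_n,u_n)/||u_n||_{H^1}² → 1. Hence the optimal constant is α = 1.
Therefore α = 1.


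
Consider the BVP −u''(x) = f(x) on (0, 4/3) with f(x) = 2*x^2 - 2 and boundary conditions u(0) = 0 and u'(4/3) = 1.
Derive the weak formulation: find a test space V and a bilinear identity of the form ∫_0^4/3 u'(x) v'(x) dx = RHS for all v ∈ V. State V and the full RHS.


V = {v ∈ H^1(0, 4/3) : v(0) = 0} (test functions vanish at x = 0 where u is specified); weak form: ∫_0^4/3 u'v' dx = ∫_0^4/3 (2*x^2 - 2) v dx + v(4/3) for all v ∈ V.

Multiply both sides by a test function v and integrate from 0 to 4/3:
  ∫_0^4/3 −u''(x) v(x) dx = ∫_0^4/3 f(x) v(x) dx.
Integrate the LHS by parts once:
  ∫_0^4/3 −u'' v dx = −[u'(x) v(x)]_0^4/3 + ∫_0^4/3 u'(x) v'(x) dx.
Thus ∫_0^4/3 u'(x) v'(x) dx = ∫_0^4/3 f(x) v(x) dx + [u'(x) v(x)]_0^4/3.
Choose V so that boundary terms are either known or forced to vanish.
Mixed BC: u(0) = 0 (Dirichlet) and u'(4/3) = 1 (Neumann). Define V = {v ∈ H^1(0, 4/3) : v(0) = 0}. Then [u' v]_0^4/3 = u'(4/3)·v(4/3) − u'(0)·0 = v(4/3).
Weak formulation: find u (satisfying any essential BC) such that ∫_0^4/3 u'(x) v'(x) dx = ∫_0^4/3 f v dx + v(4/3) for all v ∈ V (Dirichlet at 0 absorbed into V; Neumann datum at x = 4/3 contributes the boundary term).
Substituting f(x) = 2*x^2 - 2, the right-hand side is ∫_0^4/3 (2*x^2 - 2) v dx + v(4/3).


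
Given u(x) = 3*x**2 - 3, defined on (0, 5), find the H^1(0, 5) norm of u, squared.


||u||_{H^1}^2 = 6420

The H^1 norm (squared) on an interval (0, L) is
  ||u||_{H^1}^2 = ∫_0^L u(x)^2 dx + ∫_0^L u'(x)^2 dx.
Compute u'(x) = 6*x.
Then u(x)^2 = 9*x**4 - 18*x**2 + 9 and u'(x)^2 = 36*x**2.
Integrate each monomial from 0 to 5 using ∫_0^5 c·x^n dx = c·5^(n+1)/(n+1):
  ∫_0^5 u(x)^2 dx = ∫_0^5 (9*x^4 - 18*x^2 + 9) dx. Term by term:
    ∫_0^5 9*x^4 dx = 5625;  ∫_0^5 -18*x^2 dx = -750;  ∫_0^5 9 dx = 45.
  Sum: 5625 − 750 + 45 = 4920.
  ∫_0^5 u'(x)^2 dx = ∫_0^5 (36*x^2) dx. Term by term:
    ∫_0^5 36*x^2 dx = 1500.
Adding: ||u||_{H^1}^2 = 4920 + 1500 = 6420.


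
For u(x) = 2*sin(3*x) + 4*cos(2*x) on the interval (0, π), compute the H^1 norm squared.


||u||_{H^1(0,π)}^2 = 96 + 60*π

u'(x) = -8*sin(2*x) + 6*cos(3*x).
Expand u² and (u')² and integrate term by term on (0, π), using: for integers n ≥ 1, ∫_0^π sin²(nx) dx = ∫_0^π cos²(nx) dx = π/2; for n ≠ n', ∫_0^π sin(nx)sin(n'x) dx = ∫_0^π cos(nx)cos(n'x) dx = 0; and by product-to-sum, ∫_0^π sin(nx)cos(n'x) dx = ½∫_0^π [sin((n+n')x) + sin((n−n')x)] dx, which is 0 when n+n' is even and 2n/(n²−n'²) when n+n' is odd (it need not vanish on (0, π)).
  u² squared terms: (2)²·∫sin(3x)² dx = 4·π/2 = 2*π;  (4)²·∫cos(2x)² dx = 16·π/2 = 8*π.
  u² cross terms: 2·(2)·(4)·∫sin(3x)·cos(2x) dx = 16·(6/5) = 96/5.
  So ∫_0^π u² dx = 2*π + 8*π + 96/5 = 96/5 + 10*π.
  (u')² squared terms: (-8)²·∫sin(2x)² dx = 64·π/2 = 32*π;  (6)²·∫cos(3x)² dx = 36·π/2 = 18*π.
  (u')² cross terms: 2·(-8)·(6)·∫sin(2x)·cos(3x) dx = -96·(-4/5) = 384/5.
  So ∫_0^π (u')² dx = 32*π + 18*π + 384/5 = 384/5 + 50*π.
||u||_{H^1}^2 = (96/5 + 10*π) + (384/5 + 50*π) = 96 + 60*π.


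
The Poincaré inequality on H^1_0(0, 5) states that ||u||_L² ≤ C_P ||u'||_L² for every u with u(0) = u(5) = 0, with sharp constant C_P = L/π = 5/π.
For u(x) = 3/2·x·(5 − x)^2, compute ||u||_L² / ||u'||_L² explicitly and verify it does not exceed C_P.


||u||_L² / ||u'||_L² = 5*sqrt(14)/14 < C_P = 5/π.

u(x) = 3/2·x·(5 − x)^2, so u'(x) = 9*x^2/2 - 30*x + 75/2.
u(x) = 3/2·x·(5 − x)^2 vanishes at x = 0 and x = 5, so u ∈ H^1_0(0, 5). Differentiate via the product rule and integrate the resulting polynomials term by term.
  ∫_0^5 u² dx = ∫_0^5 (9*x^6/4 - 45*x^5 + 675*x^4/2 - 1125*x^3 + 5625*x^2/4) dx. Term by term:
    ∫_0^5 9*x^6/4 dx = 703125/28;  ∫_0^5 -45*x^5 dx = -234375/2;  ∫_0^5 675*x^4/2 dx = 421875/2;
    ∫_0^5 -1125*x^3 dx = -703125/4;  ∫_0^5 5625*x^2/4 dx = 234375/4.
  Sum: 703125/28 − 234375/2 + 421875/2 − 703125/4 + 234375/4 = 46875/28.
  ∫_0^5 (u')² dx = ∫_0^5 (81*x^4/4 - 270*x^3 + 2475*x^2/2 - 2250*x + 5625/4) dx. Term by term:
    ∫_0^5 81*x^4/4 dx = 50625/4;  ∫_0^5 -270*x^3 dx = -84375/2;  ∫_0^5 2475*x^2/2 dx = 103125/2;
    ∫_0^5 -2250*x dx = -28125;  ∫_0^5 5625/4 dx = 28125/4.
  Sum: 50625/4 − 84375/2 + 103125/2 − 28125 + 28125/4 = 1875/2.
∫_0^5 u² dx = 46875/28, so ||u||_L² = 125*sqrt(21)/14.
∫_0^5 (u')² dx = 1875/2, so ||u'||_L² = 25*sqrt(6)/2.
Ratio ||u||_L² / ||u'||_L² = 5*sqrt(14)/14.
Sharp Poincaré constant on H^1_0(0, 5) is C_P = L/π = 5/π, achieved by sin(π/5·x).
A polynomial bump cannot attain the sharp Poincaré constant (only the first sine eigenfunction does), so the ratio is strictly less than C_P, consistent with ||u||_L² ≤ C_P ||u'||_L².


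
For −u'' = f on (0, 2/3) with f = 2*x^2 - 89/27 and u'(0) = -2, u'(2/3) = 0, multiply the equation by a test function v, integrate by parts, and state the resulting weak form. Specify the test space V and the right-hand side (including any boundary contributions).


V = H^1(0, 2/3) (v unrestricted at boundary; u is determined up to an additive constant); weak form: ∫_0^2/3 u'v' dx = ∫_0^2/3 (2*x^2 - 89/27) v dx + 2·v(0) for all v ∈ V.

Multiply both sides by a test function v and integrate from 0 to 2/3:
  ∫_0^2/3 −u''(x) v(x) dx = ∫_0^2/3 f(x) v(x) dx.
Integrate the LHS by parts once:
  ∫_0^2/3 −u'' v dx = −[u'(x) v(x)]_0^2/3 + ∫_0^2/3 u'(x) v'(x) dx.
Thus ∫_0^2/3 u'(x) v'(x) dx = ∫_0^2/3 f(x) v(x) dx + [u'(x) v(x)]_0^2/3.
Choose V so that boundary terms are either known or forced to vanish.
u has inhomogeneous Neumann u'(0) = -2, u'(2/3) = 0. [u' v]_0^2/3 = (0)·v(2/3) − (-2)·v(0) = 2·v(0). Take V = H^1(0, 2/3); boundary term becomes part of RHS.
Weak formulation: find u (satisfying any essential BC) such that ∫_0^2/3 u'(x) v'(x) dx = ∫_0^2/3 f v dx + 2·v(0) for all v ∈ V (Neumann data are natural BCs: they enter the RHS as boundary terms).
Substituting f(x) = 2*x^2 - 89/27, the right-hand side is ∫_0^2/3 (2*x^2 - 89/27) v dx + 2·v(0).
Compatibility check (pure Neumann): taking v ≡ 1 ∈ V gives 0 = ∫_0^2/3 f dx + (0) − (-2), i.e. ∫_0^2/3 f dx must equal u'(0) − u'(2/3) = -2. Indeed ∫_0^2/3 (2*x^2 - 89/27) dx = -2, so the data are compatible. The solution is then unique only up to an additive constant (fix it e.g. by requiring ∫_0^2/3 u dx = 0).


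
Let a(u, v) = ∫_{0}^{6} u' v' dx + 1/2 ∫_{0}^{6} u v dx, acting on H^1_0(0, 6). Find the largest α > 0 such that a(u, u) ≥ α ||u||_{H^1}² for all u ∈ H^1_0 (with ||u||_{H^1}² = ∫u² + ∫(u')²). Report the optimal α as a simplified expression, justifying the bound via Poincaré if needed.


α = (π^2 + 18)/(π^2 + 36)

Coercivity of a(·,·) on H^1_0(0, 6) means a(u, u) ≥ α ||u||_{H^1}² for every u ∈ H^1_0.
The interval has length L = 6, and Poincaré/coercivity depend only on L. Here a(u, u) = ∫(u')² + (1/2)·∫u².
Here 0 < c = 1/2 < 1. The condition a(u,u) ≥ α||u||_{H^1}² reads (1−α)∫(u')² ≥ (α−c)∫u². Any admissible α is ≤ 1 (rapidly oscillating u have ∫u²/∫(u')² → 0), and α = 1 would force 0 ≥ (1−c)∫u², impossible since c < 1; so 1−α > 0. By the sharp Poincaré inequality on H^1_0 of an interval of length L, ∫(u')² ≥ (π/L)²∫u² with equality for the first sine mode sin(π(x−x₀)/L) (x₀ the left endpoint), so the inequality holds for all u iff (1−α)(π/L)² ≥ α − c, i.e. α ≤ ((π/L)² + c)/((π/L)² + 1) = (1 + c(L/π)²)/(1 + (L/π)²). With (π/L)² = π^2/36 and c = 1/2, the largest admissible constant is α = ((π/L)² + c)/((π/L)² + 1).
Simplifying, α = (π^2 + 18)/(π^2 + 36).


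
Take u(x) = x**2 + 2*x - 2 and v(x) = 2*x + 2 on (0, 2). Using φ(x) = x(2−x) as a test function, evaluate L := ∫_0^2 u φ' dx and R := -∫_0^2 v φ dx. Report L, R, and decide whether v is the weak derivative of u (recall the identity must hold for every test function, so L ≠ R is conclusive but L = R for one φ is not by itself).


LHS = -16/3, RHS = -16/3. Yes, v = u' weakly.

u(x) = x**2 + 2*x - 2, classical derivative u'(x) = 2*x + 2.
φ(x) = x(2−x), so φ'(x) = 2 - 2*x.
Note φ(0) = φ(2) = 0, so the boundary term u·φ vanishes.
LHS = ∫_0^2 u(x) φ'(x) dx = ∫_0^2 (-2*x^3 - 2*x^2 + 8*x - 4) dx. Term by term:
  ∫_0^2 -2*x^3 dx = -8;  ∫_0^2 -2*x^2 dx = -16/3;  ∫_0^2 8*x dx = 16;
  ∫_0^2 -4 dx = -8.
Sum: -8 − 16/3 + 16 − 8 = -16/3.
So LHS = -16/3.
∫_0^2 v(x) φ(x) dx = ∫_0^2 (-2*x^3 + 2*x^2 + 4*x) dx. Term by term:
  ∫_0^2 -2*x^3 dx = -8;  ∫_0^2 2*x^2 dx = 16/3;  ∫_0^2 4*x dx = 8.
Sum: -8 + 16/3 + 8 = 16/3.
So RHS = -∫_0^2 v(x) φ(x) dx = -16/3.
LHS = RHS, so the identity holds for this test φ.
Moreover u is smooth here and v(x) = u'(x) = 2*x + 2 pointwise, so the identity holds for every test function. Hence v is the weak derivative of u.


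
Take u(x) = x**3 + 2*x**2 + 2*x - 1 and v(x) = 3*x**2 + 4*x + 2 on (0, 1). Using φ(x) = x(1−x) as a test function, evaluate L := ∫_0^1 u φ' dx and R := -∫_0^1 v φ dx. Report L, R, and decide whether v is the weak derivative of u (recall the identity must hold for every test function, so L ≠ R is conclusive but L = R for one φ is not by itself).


LHS = -49/60, RHS = -49/60. Yes, v = u' weakly.

u(x) = x**3 + 2*x**2 + 2*x - 1, classical derivative u'(x) = 3*x**2 + 4*x + 2.
φ(x) = x(1−x), so φ'(x) = 1 - 2*x.
Note φ(0) = φ(1) = 0, so the boundary term u·φ vanishes.
LHS = ∫_0^1 u(x) φ'(x) dx = ∫_0^1 (-2*x^4 - 3*x^3 - 2*x^2 + 4*x - 1) dx. Term by term:
  ∫_0^1 -2*x^4 dx = -2/5;  ∫_0^1 -3*x^3 dx = -3/4;  ∫_0^1 -2*x^2 dx = -2/3;
  ∫_0^1 4*x dx = 2;  ∫_0^1 -1 dx = -1.
Sum: -2/5 − 3/4 − 2/3 + 2 − 1 = -49/60.
So LHS = -49/60.
∫_0^1 v(x) φ(x) dx = ∫_0^1 (-3*x^4 - x^3 + 2*x^2 + 2*x) dx. Term by term:
  ∫_0^1 -3*x^4 dx = -3/5;  ∫_0^1 -x^3 dx = -1/4;  ∫_0^1 2*x^2 dx = 2/3;
  ∫_0^1 2*x dx = 1.
Sum: -3/5 − 1/4 + 2/3 + 1 = 49/60.
So RHS = -∫_0^1 v(x) φ(x) dx = -49/60.
LHS = RHS, so the identity holds for this test φ.
Moreover u is smooth here and v(x) = u'(x) = 3*x**2 + 4*x + 2 pointwise, so the identity holds for every test function. Hence v is the weak derivative of u.


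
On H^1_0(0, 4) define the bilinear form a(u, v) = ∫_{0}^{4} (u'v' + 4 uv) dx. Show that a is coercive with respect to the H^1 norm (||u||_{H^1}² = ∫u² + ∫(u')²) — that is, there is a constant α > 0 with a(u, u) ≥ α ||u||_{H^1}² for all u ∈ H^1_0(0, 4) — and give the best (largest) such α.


α = 1

Coercivity of a(·,·) on H^1_0(0, 4) means a(u, u) ≥ α ||u||_{H^1}² for every u ∈ H^1_0.
The interval has length L = 4, and Poincaré/coercivity depend only on L. Here a(u, u) = ∫(u')² + (4)·∫u².
Here c = 4 ≥ 1, so a(u,u) = ∫(u')² + c∫u² ≥ ∫(u')² + ∫u² = ||u||_{H^1}², i.e. α = 1 works. No larger α is possible: a(u,u) ≥ α||u||_{H^1}² means (1−α)∫(u')² ≥ (α−c)∫u², and for the modes u_n = sin(nπ(x−x₀)/L) (x₀ the left endpoint) one has ∫u_n²/∫(u_n')² = (L/(nπ))² → 0, so a(u_n,u_n)/||u_n||_{H^1}² → 1. Hence the optimal constant is α = 1.
Therefore α = 1.


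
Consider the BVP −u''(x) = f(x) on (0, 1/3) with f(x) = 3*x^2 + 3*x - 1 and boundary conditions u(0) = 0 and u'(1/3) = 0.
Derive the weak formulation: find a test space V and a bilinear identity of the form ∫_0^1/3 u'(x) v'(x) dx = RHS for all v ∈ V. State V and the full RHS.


V = {v ∈ H^1(0, 1/3) : v(0) = 0} (test functions vanish at x = 0 where u is specified); weak form: ∫_0^1/3 u'v' dx = ∫_0^1/3 (3*x^2 + 3*x - 1) v dx for all v ∈ V.

Multiply both sides by a test function v and integrate from 0 to 1/3:
  ∫_0^1/3 −u''(x) v(x) dx = ∫_0^1/3 f(x) v(x) dx.
Integrate the LHS by parts once:
  ∫_0^1/3 −u'' v dx = −[u'(x) v(x)]_0^1/3 + ∫_0^1/3 u'(x) v'(x) dx.
Thus ∫_0^1/3 u'(x) v'(x) dx = ∫_0^1/3 f(x) v(x) dx + [u'(x) v(x)]_0^1/3.
Choose V so that boundary terms are either known or forced to vanish.
Mixed BC: u(0) = 0 (Dirichlet) and u'(1/3) = 0 (Neumann). Define V = {v ∈ H^1(0, 1/3) : v(0) = 0}. Then [u' v]_0^1/3 = u'(1/3)·v(1/3) − u'(0)·0 = 0.
Weak formulation: find u (satisfying any essential BC) such that ∫_0^1/3 u'(x) v'(x) dx = ∫_0^1/3 f v dx for all v ∈ V (Dirichlet at 0 absorbed into V; the Neumann datum at x = 1/3 is zero, so no boundary term remains).
Substituting f(x) = 3*x^2 + 3*x - 1, the right-hand side is ∫_0^1/3 (3*x^2 + 3*x - 1) v dx.


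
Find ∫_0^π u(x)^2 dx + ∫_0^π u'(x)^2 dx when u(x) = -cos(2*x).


||u||_{H^1(0,π)}^2 = 5*π/2

u'(x) = 2*sin(2*x).
Expand u² and (u')² and integrate term by term on (0, π), using: for integers n ≥ 1, ∫_0^π sin²(nx) dx = ∫_0^π cos²(nx) dx = π/2; for n ≠ n', ∫_0^π sin(nx)sin(n'x) dx = ∫_0^π cos(nx)cos(n'x) dx = 0; and by product-to-sum, ∫_0^π sin(nx)cos(n'x) dx = ½∫_0^π [sin((n+n')x) + sin((n−n')x)] dx, which is 0 when n+n' is even and 2n/(n²−n'²) when n+n' is odd (it need not vanish on (0, π)).
  u² squared terms: (-1)²·∫cos(2x)² dx = 1·π/2 = π/2.
  So ∫_0^π u² dx = π/2.
  (u')² squared terms: (2)²·∫sin(2x)² dx = 4·π/2 = 2*π.
  So ∫_0^π (u')² dx = 2*π.
||u||_{H^1}^2 = (π/2) + (2*π) = 5*π/2.


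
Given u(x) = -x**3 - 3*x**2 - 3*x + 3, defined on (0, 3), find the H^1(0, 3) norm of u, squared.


||u||_{H^1}^2 = 130194/35

The H^1 norm (squared) on an interval (0, L) is
  ||u||_{H^1}^2 = ∫_0^L u(x)^2 dx + ∫_0^L u'(x)^2 dx.
Compute u'(x) = -3*x**2 - 6*x - 3.
Then u(x)^2 = x**6 + 6*x**5 + 15*x**4 + 12*x**3 - 9*x**2 - 18*x + 9 and u'(x)^2 = 9*x**4 + 36*x**3 + 54*x**2 + 36*x + 9.
Integrate each monomial from 0 to 3 using ∫_0^3 c·x^n dx = c·3^(n+1)/(n+1):
  ∫_0^3 u(x)^2 dx = ∫_0^3 (x^6 + 6*x^5 + 15*x^4 + 12*x^3 - 9*x^2 - 18*x + 9) dx. Term by term:
    ∫_0^3 x^6 dx = 2187/7;  ∫_0^3 6*x^5 dx = 729;  ∫_0^3 15*x^4 dx = 729;
    ∫_0^3 12*x^3 dx = 243;  ∫_0^3 -9*x^2 dx = -81;  ∫_0^3 -18*x dx = -81;
    ∫_0^3 9 dx = 27.
  Sum: 2187/7 + 729 + 729 + 243 − 81 − 81 + 27 = 13149/7.
  ∫_0^3 u'(x)^2 dx = ∫_0^3 (9*x^4 + 36*x^3 + 54*x^2 + 36*x + 9) dx. Term by term:
    ∫_0^3 9*x^4 dx = 2187/5;  ∫_0^3 36*x^3 dx = 729;  ∫_0^3 54*x^2 dx = 486;
    ∫_0^3 36*x dx = 162;  ∫_0^3 9 dx = 27.
  Sum: 2187/5 + 729 + 486 + 162 + 27 = 9207/5.
Adding: ||u||_{H^1}^2 = 13149/7 + 9207/5 = 130194/35.


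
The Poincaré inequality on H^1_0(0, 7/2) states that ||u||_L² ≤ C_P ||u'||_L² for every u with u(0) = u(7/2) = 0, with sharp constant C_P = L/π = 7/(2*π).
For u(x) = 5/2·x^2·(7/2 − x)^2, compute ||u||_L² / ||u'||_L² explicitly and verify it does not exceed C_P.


||u||_L² / ||u'||_L² = 7*sqrt(3)/12 < C_P = 7/(2*π).

u(x) = 5/2·x^2·(7/2 − x)^2, so u'(x) = 5*x*(2*x - 7)*(4*x - 7)/4.
u(x) = 5/2·x^2·(7/2 − x)^2 vanishes at x = 0 and x = 7/2, so u ∈ H^1_0(0, 7/2). Differentiate via the product rule and integrate the resulting polynomials term by term.
  ∫_0^7/2 u² dx = ∫_0^7/2 (25*x^8/4 - 175*x^7/2 + 3675*x^6/8 - 8575*x^5/8 + 60025*x^4/64) dx. Term by term:
    ∫_0^7/2 25*x^8/4 dx = 1008840175/18432;  ∫_0^7/2 -175*x^7/2 dx = -1008840175/4096;  ∫_0^7/2 3675*x^6/8 dx = 432360075/1024;
    ∫_0^7/2 -8575*x^5/8 dx = -1008840175/3072;  ∫_0^7/2 60025*x^4/64 dx = 201768035/2048.
  Sum: 1008840175/18432 − 1008840175/4096 + 432360075/1024 − 1008840175/3072 + 201768035/2048 = 28824005/36864.
  ∫_0^7/2 (u')² dx = ∫_0^7/2 (100*x^6 - 1050*x^5 + 15925*x^4/4 - 25725*x^3/4 + 60025*x^2/16) dx. Term by term:
    ∫_0^7/2 100*x^6 dx = 2941225/32;  ∫_0^7/2 -1050*x^5 dx = -20588575/64;  ∫_0^7/2 15925*x^4/4 dx = 53530295/128;
    ∫_0^7/2 -25725*x^3/4 dx = -61765725/256;  ∫_0^7/2 60025*x^2/16 dx = 20588575/384.
  Sum: 2941225/32 − 20588575/64 + 53530295/128 − 61765725/256 + 20588575/384 = 588245/768.
∫_0^7/2 u² dx = 28824005/36864, so ||u||_L² = 2401*sqrt(5)/192.
∫_0^7/2 (u')² dx = 588245/768, so ||u'||_L² = 343*sqrt(15)/48.
Ratio ||u||_L² / ||u'||_L² = 7*sqrt(3)/12.
Sharp Poincaré constant on H^1_0(0, 7/2) is C_P = L/π = 7/(2*π), achieved by sin(2*π/7·x).
A polynomial bump cannot attain the sharp Poincaré constant (only the first sine eigenfunction does), so the ratio is strictly less than C_P, consistent with ||u||_L² ≤ C_P ||u'||_L².


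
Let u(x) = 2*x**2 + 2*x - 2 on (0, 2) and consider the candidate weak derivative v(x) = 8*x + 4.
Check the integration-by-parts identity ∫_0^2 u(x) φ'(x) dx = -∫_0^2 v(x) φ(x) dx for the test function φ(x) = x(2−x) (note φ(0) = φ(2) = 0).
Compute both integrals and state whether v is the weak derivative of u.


LHS = -8, RHS = -16. No, v is not the weak derivative of u.

u(x) = 2*x**2 + 2*x - 2, classical derivative u'(x) = 4*x + 2.
φ(x) = x(2−x), so φ'(x) = 2 - 2*x.
Note φ(0) = φ(2) = 0, so the boundary term u·φ vanishes.
LHS = ∫_0^2 u(x) φ'(x) dx = ∫_0^2 (-4*x^3 + 8*x - 4) dx. Term by term:
  ∫_0^2 -4*x^3 dx = -16;  ∫_0^2 8*x dx = 16;  ∫_0^2 -4 dx = -8.
Sum: -16 + 16 − 8 = -8.
So LHS = -8.
∫_0^2 v(x) φ(x) dx = ∫_0^2 (-8*x^3 + 12*x^2 + 8*x) dx. Term by term:
  ∫_0^2 -8*x^3 dx = -32;  ∫_0^2 12*x^2 dx = 32;  ∫_0^2 8*x dx = 16.
Sum: -32 + 32 + 16 = 16.
So RHS = -∫_0^2 v(x) φ(x) dx = -16.
LHS − RHS = 8 ≠ 0, so the identity fails.
(For a valid weak derivative the identity must hold for EVERY test function, in particular this one. The failure shows v is NOT the weak derivative of u.)
Correct weak derivative would be u'(x) = 4*x + 2.


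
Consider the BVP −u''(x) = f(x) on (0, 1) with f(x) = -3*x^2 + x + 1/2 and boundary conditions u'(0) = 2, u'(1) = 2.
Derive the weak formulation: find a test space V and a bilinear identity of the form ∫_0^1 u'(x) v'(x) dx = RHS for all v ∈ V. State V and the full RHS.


V = H^1(0, 1) (v unrestricted at boundary; u is determined up to an additive constant); weak form: ∫_0^1 u'v' dx = ∫_0^1 (-3*x^2 + x + 1/2) v dx + 2·v(1) − 2·v(0) for all v ∈ V.

Multiply both sides by a test function v and integrate from 0 to 1:
  ∫_0^1 −u''(x) v(x) dx = ∫_0^1 f(x) v(x) dx.
Integrate the LHS by parts once:
  ∫_0^1 −u'' v dx = −[u'(x) v(x)]_0^1 + ∫_0^1 u'(x) v'(x) dx.
Thus ∫_0^1 u'(x) v'(x) dx = ∫_0^1 f(x) v(x) dx + [u'(x) v(x)]_0^1.
Choose V so that boundary terms are either known or forced to vanish.
u has inhomogeneous Neumann u'(0) = 2, u'(1) = 2. [u' v]_0^1 = (2)·v(1) − (2)·v(0) = 2·v(1) − 2·v(0). Take V = H^1(0, 1); boundary term becomes part of RHS.
Weak formulation: find u (satisfying any essential BC) such that ∫_0^1 u'(x) v'(x) dx = ∫_0^1 f v dx + 2·v(1) − 2·v(0) for all v ∈ V (Neumann data are natural BCs: they enter the RHS as boundary terms).
Substituting f(x) = -3*x^2 + x + 1/2, the right-hand side is ∫_0^1 (-3*x^2 + x + 1/2) v dx + 2·v(1) − 2·v(0).
Compatibility check (pure Neumann): taking v ≡ 1 ∈ V gives 0 = ∫_0^1 f dx + (2) − (2), i.e. ∫_0^1 f dx must equal u'(0) − u'(1) = 0. Indeed ∫_0^1 (-3*x^2 + x + 1/2) dx = 0, so the data are compatible. The solution is then unique only up to an additive constant (fix it e.g. by requiring ∫_0^1 u dx = 0).
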